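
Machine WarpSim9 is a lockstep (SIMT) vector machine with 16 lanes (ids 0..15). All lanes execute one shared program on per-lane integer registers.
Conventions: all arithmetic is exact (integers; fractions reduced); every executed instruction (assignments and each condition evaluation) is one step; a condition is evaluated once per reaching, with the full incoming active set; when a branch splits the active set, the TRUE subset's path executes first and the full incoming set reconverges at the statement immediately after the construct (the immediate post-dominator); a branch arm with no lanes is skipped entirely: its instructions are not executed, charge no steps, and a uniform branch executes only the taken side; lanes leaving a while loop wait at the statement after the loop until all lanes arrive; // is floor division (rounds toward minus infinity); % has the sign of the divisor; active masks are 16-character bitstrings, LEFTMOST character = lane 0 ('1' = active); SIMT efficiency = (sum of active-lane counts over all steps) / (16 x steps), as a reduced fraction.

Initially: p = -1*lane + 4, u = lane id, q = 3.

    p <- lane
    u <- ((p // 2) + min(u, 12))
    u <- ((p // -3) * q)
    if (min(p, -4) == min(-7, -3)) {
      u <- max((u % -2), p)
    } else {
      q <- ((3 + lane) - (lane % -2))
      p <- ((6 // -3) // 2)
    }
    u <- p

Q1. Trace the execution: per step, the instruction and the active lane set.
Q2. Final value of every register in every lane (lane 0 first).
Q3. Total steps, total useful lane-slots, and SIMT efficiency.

step 0: p <- lane                    1111111111111111
step 1: u <- ((p // 2) + min(u, 12)) 1111111111111111
step 2: u <- ((p // -3) * q)         1111111111111111
step 3: eval (min(p, -4) == min(-7, -3)) 1111111111111111
step 4: q <- ((3 + lane) - (lane % -2)) 1111111111111111
step 5: p <- ((6 // -3) // 2)        1111111111111111
step 6: u <- p                       1111111111111111

Answer: 7 steps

p: -1,-1,-1,-1,-1,-1,-1,-1,-1,-1,-1,-1,-1,-1,-1,-1
u: -1,-1,-1,-1,-1,-1,-1,-1,-1,-1,-1,-1,-1,-1,-1,-1
q: 3,5,5,7,7,9,9,11,11,13,13,15,15,17,17,19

steps = 7; useful = 112; efficiency = 112/112 = 1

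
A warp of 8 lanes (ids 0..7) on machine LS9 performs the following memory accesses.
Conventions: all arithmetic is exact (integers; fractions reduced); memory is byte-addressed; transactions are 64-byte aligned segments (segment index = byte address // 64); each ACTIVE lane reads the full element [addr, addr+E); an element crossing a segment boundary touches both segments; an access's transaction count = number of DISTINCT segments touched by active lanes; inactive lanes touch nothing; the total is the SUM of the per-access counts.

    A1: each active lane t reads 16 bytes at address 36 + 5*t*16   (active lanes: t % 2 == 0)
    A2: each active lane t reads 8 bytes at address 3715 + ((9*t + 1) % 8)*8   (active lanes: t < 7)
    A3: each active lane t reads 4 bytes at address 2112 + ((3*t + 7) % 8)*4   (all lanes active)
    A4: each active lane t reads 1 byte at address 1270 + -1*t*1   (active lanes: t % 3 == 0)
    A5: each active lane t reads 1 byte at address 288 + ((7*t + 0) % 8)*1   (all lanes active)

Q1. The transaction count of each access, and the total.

A1: 4 transactions
A2: 2 transactions
A3: 1 transaction
A4: 1 transaction
A5: 1 transaction

Answer: 4,2,1,1,1; total 9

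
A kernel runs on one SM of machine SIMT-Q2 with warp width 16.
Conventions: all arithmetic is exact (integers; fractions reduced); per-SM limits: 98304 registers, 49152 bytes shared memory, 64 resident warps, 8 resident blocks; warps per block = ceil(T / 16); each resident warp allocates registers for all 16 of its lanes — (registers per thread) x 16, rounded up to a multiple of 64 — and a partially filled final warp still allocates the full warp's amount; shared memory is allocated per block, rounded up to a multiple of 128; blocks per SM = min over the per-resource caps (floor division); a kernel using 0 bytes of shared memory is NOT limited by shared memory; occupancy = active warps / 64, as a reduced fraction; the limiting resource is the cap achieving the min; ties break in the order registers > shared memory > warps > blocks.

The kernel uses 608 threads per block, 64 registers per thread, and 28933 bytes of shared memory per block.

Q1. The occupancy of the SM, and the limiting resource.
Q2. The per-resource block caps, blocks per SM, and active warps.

Answer: occupancy 19/32, limited by shared memory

registers: 2 blocks
shared memory: 1 block
warps: 1 block
blocks: 8 blocks

Answer: 1 block, 38 active warps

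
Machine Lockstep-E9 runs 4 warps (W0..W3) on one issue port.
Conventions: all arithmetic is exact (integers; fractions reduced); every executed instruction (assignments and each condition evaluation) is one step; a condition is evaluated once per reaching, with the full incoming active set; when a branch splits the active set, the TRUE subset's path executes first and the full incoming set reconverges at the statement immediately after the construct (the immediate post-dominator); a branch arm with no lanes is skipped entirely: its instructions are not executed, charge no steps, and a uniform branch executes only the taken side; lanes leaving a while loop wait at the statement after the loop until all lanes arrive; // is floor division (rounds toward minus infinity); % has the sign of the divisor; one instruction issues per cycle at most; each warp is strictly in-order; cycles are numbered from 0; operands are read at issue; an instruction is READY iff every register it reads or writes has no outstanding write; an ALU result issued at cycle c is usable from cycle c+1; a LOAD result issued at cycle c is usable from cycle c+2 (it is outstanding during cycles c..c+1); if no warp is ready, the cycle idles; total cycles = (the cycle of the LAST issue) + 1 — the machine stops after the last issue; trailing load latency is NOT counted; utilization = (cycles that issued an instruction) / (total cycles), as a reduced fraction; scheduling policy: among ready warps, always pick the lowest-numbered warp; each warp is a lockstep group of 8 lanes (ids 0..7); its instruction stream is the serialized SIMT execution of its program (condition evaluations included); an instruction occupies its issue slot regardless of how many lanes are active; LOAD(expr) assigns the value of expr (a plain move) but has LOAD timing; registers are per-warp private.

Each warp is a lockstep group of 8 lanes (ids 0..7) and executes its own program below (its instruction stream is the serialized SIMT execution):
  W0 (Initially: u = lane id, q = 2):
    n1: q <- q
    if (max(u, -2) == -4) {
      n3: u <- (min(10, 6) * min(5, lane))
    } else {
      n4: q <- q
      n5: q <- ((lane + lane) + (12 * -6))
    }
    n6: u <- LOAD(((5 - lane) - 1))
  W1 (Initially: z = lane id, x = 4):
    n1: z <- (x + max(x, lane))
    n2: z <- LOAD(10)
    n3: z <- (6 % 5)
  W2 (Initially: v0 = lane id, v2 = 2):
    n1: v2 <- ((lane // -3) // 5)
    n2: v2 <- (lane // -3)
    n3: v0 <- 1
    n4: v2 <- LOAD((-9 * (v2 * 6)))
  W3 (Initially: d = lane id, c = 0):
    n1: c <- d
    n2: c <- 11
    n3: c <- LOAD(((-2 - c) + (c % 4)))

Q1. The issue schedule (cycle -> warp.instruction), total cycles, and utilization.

cycle 0: W0.I0
cycle 1: W0.I1
cycle 2: W0.I2
cycle 3: W0.I3
cycle 4: W0.I4
cycle 5: W1.I0
cycle 6: W1.I1
cycle 7: W2.I0
cycle 8: W1.I2
cycle 9: W2.I1
cycle 10: W2.I2
cycle 11: W2.I3
cycle 12: W3.I0
cycle 13: W3.I1
cycle 14: W3.I2

Answer: 15 cycles, utilization 1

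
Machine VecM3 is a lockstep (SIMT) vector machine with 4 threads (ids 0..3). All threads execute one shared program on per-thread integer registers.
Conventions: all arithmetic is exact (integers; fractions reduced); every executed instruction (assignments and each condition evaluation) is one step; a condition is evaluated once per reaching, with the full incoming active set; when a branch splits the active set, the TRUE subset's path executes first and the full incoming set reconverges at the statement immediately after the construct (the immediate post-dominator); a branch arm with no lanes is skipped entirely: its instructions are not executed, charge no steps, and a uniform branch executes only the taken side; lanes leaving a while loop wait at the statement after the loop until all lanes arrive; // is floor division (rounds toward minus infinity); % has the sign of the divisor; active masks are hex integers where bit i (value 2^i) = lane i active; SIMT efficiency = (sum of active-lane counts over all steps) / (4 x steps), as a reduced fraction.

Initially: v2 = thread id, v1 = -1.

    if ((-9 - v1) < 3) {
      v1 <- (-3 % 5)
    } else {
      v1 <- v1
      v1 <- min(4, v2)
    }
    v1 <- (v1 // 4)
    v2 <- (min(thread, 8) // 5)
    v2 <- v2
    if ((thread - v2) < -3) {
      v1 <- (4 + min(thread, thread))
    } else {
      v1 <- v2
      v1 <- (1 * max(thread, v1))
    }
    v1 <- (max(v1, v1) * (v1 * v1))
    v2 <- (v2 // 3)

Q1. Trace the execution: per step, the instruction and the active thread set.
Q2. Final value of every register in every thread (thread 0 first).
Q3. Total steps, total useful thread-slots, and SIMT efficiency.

step 0: eval ((-9 - v1) < 3)         0xf
step 1: v1 <- (-3 % 5)               0xf
step 2: v1 <- (v1 // 4)              0xf
step 3: v2 <- (min(thread, 8) // 5)  0xf
step 4: v2 <- v2                     0xf
step 5: eval ((thread - v2) < -3)    0xf
step 6: v1 <- v2                     0xf
step 7: v1 <- (1 * max(thread, v1))  0xf
step 8: v1 <- (max(v1, v1) * (v1 * v1)) 0xf
step 9: v2 <- (v2 // 3)              0xf

Answer: 10 steps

v2: 0,0,0,0
v1: 0,1,8,27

steps = 10; useful = 40; efficiency = 40/40 = 1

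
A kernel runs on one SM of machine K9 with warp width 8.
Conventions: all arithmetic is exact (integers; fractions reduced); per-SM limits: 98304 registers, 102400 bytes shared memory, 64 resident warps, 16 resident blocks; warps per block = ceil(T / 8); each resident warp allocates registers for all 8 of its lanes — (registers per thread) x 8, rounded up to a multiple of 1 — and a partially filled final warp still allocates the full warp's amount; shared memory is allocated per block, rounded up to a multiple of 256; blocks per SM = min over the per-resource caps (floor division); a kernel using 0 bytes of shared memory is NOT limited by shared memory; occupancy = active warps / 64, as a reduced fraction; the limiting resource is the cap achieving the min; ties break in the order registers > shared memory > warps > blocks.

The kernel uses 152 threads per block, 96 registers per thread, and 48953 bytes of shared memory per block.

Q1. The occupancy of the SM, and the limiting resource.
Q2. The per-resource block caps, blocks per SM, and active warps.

Answer: occupancy 19/32, limited by shared memory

registers: 6 blocks
shared memory: 2 blocks
warps: 3 blocks
blocks: 16 blocks

Answer: 2 blocks, 38 active warps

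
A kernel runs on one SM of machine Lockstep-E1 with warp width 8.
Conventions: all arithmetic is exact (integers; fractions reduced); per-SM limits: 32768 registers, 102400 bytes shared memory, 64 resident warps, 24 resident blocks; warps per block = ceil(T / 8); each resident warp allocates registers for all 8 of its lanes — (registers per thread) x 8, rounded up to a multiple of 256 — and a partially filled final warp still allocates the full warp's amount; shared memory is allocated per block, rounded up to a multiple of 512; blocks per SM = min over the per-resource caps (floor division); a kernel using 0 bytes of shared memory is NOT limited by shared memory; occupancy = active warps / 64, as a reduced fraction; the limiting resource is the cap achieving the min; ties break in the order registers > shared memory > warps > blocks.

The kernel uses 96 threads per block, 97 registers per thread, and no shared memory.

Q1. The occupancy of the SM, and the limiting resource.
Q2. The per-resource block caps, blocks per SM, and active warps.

Answer: occupancy 3/8, limited by registers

registers: 2 blocks
shared memory: no limit (kernel uses none)
warps: 5 blocks
blocks: 24 blocks

Answer: 2 blocks, 24 active warps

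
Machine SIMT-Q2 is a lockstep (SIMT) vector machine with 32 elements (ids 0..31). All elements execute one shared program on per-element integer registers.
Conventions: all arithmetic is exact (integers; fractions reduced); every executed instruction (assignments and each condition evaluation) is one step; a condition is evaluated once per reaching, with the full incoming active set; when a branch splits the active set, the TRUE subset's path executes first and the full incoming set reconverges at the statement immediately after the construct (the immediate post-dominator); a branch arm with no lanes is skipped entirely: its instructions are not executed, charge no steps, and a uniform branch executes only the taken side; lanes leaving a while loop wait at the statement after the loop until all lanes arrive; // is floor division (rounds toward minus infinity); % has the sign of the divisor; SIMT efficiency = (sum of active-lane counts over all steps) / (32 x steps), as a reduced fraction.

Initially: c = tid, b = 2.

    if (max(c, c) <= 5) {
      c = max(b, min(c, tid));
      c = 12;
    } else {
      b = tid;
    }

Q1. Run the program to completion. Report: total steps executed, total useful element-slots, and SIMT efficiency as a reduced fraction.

Answer: 4 steps, 70 useful, 35/64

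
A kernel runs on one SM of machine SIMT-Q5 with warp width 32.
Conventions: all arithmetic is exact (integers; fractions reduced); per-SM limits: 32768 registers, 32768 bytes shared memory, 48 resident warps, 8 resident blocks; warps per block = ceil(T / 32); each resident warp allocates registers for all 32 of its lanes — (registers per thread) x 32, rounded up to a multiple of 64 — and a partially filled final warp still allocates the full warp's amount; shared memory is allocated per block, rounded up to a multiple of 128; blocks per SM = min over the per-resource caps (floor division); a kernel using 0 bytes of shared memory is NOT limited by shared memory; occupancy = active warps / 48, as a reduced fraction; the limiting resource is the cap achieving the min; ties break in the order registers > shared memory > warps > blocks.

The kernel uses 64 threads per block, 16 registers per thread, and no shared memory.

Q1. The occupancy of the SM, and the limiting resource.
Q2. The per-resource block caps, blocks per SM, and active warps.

Answer: occupancy 1/3, limited by blocks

registers: 32 blocks
shared memory: no limit (kernel uses none)
warps: 24 blocks
blocks: 8 blocks

Answer: 8 blocks, 16 active warps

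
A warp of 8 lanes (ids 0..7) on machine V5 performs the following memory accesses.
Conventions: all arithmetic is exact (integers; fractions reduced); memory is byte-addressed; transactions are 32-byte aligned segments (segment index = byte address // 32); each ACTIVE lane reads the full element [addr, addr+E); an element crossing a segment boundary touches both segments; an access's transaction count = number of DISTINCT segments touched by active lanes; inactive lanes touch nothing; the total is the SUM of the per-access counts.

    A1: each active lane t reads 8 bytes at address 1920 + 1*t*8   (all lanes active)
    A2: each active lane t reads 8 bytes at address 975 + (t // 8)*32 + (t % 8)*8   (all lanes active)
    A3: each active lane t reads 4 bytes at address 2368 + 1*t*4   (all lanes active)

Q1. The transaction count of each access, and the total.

A1: 2 transactions
A2: 3 transactions
A3: 1 transaction

Answer: 2,3,1; total 6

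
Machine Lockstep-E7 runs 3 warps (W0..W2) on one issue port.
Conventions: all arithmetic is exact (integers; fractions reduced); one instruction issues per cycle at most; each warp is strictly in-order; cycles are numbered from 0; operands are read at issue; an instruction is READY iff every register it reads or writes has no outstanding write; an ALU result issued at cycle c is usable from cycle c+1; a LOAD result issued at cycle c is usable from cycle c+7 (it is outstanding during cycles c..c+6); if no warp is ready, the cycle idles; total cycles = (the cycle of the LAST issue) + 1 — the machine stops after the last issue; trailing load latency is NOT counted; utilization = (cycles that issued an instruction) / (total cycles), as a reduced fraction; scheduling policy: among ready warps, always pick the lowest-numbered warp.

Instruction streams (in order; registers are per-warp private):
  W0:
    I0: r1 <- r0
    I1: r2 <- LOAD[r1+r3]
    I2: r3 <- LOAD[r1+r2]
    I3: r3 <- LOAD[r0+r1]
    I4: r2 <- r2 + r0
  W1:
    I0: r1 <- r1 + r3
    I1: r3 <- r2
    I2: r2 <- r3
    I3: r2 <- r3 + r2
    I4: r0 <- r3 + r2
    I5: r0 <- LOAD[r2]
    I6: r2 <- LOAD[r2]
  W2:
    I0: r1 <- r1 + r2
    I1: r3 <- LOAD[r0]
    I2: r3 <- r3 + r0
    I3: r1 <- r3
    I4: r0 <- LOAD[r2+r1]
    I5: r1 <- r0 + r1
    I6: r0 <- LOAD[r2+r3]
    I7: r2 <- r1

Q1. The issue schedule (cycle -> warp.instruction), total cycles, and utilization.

cycle 0: W0.I0
cycle 1: W0.I1
cycle 2: W1.I0
cycle 3: W1.I1
cycle 4: W1.I2
cycle 5: W1.I3
cycle 6: W1.I4
cycle 7: W1.I5
cycle 8: W0.I2
cycle 9: W1.I6
cycle 10: W2.I0
cycle 11: W2.I1
cycle 12: idle
cycle 13: idle
cycle 14: idle
cycle 15: W0.I3
cycle 16: W0.I4
cycle 17: idle
cycle 18: W2.I2
cycle 19: W2.I3
cycle 20: W2.I4
cycle 21: idle
cycle 22: idle
cycle 23: idle
cycle 24: idle
cycle 25: idle
cycle 26: idle
cycle 27: W2.I5
cycle 28: W2.I6
cycle 29: W2.I7

Answer: 30 cycles, utilization 2/3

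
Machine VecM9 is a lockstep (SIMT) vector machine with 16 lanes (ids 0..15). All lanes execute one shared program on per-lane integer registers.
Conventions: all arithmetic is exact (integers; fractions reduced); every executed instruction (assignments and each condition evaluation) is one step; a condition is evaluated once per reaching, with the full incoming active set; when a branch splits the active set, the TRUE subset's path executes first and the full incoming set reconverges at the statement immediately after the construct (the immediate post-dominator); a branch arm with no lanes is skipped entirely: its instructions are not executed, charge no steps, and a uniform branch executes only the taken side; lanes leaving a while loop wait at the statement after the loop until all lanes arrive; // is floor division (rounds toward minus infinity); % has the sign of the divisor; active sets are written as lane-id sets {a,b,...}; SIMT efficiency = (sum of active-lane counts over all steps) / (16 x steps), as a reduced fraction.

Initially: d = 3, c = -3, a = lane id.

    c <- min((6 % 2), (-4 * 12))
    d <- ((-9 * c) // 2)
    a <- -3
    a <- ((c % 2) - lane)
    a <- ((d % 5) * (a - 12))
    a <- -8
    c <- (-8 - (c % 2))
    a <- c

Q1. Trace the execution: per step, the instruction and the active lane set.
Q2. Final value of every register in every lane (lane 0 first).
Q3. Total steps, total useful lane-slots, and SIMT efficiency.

step 0: c <- min((6 % 2), (-4 * 12)) {0,1,2,3,4,5,6,7,8,9,10,11,12,13,14,15}
step 1: d <- ((-9 * c) // 2)         {0,1,2,3,4,5,6,7,8,9,10,11,12,13,14,15}
step 2: a <- -3                      {0,1,2,3,4,5,6,7,8,9,10,11,12,13,14,15}
step 3: a <- ((c % 2) - lane)        {0,1,2,3,4,5,6,7,8,9,10,11,12,13,14,15}
step 4: a <- ((d % 5) * (a - 12))    {0,1,2,3,4,5,6,7,8,9,10,11,12,13,14,15}
step 5: a <- -8                      {0,1,2,3,4,5,6,7,8,9,10,11,12,13,14,15}
step 6: c <- (-8 - (c % 2))          {0,1,2,3,4,5,6,7,8,9,10,11,12,13,14,15}
step 7: a <- c                       {0,1,2,3,4,5,6,7,8,9,10,11,12,13,14,15}

Answer: 8 steps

d: 216,216,216,216,216,216,216,216,216,216,216,216,216,216,216,216
c: -8,-8,-8,-8,-8,-8,-8,-8,-8,-8,-8,-8,-8,-8,-8,-8
a: -8,-8,-8,-8,-8,-8,-8,-8,-8,-8,-8,-8,-8,-8,-8,-8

steps = 8; useful = 128; efficiency = 128/128 = 1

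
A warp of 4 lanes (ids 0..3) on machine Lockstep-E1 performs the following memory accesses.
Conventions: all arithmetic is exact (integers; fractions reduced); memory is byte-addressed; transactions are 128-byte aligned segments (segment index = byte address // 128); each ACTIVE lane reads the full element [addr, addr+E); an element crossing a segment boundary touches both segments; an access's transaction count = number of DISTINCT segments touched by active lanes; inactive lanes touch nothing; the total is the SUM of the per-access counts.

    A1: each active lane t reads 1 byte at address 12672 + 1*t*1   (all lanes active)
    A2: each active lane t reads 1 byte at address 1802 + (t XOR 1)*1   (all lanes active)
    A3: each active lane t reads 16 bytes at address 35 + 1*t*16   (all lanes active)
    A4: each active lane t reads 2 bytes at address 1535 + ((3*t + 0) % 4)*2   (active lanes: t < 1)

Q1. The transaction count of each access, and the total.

A1: 1 transaction
A2: 1 transaction
A3: 1 transaction
A4: 2 transactions

Answer: 1,1,1,2; total 5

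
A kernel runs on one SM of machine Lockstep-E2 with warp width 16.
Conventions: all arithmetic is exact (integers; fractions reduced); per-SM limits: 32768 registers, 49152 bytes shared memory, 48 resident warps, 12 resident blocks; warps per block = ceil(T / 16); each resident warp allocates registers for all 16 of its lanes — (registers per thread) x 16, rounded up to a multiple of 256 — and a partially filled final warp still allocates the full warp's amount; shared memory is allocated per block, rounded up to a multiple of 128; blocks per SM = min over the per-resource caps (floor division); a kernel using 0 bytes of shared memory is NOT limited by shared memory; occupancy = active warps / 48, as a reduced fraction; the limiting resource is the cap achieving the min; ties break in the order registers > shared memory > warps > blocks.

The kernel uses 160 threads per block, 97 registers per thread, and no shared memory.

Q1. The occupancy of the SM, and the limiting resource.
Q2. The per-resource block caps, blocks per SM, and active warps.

Answer: occupancy 5/24, limited by registers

registers: 1 block
shared memory: no limit (kernel uses none)
warps: 4 blocks
blocks: 12 blocks

Answer: 1 block, 10 active warps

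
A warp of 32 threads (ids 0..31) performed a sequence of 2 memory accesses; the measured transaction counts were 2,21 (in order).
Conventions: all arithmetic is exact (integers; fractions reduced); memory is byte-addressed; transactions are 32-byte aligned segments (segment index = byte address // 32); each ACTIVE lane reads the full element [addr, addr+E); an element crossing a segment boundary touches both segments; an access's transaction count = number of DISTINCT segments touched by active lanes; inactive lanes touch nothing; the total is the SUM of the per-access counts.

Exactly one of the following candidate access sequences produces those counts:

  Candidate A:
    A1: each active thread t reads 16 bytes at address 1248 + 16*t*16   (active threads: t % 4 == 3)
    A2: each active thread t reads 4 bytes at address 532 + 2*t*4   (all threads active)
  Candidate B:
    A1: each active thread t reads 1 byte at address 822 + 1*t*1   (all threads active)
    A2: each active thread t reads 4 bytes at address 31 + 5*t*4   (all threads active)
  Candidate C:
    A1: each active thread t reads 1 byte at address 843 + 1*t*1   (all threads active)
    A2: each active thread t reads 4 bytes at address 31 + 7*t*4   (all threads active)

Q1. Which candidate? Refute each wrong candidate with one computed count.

A: A1 gives 8 transactions, not 2
C: A2 gives 29 transactions, not 21
B: all counts match (2,21)

Answer: B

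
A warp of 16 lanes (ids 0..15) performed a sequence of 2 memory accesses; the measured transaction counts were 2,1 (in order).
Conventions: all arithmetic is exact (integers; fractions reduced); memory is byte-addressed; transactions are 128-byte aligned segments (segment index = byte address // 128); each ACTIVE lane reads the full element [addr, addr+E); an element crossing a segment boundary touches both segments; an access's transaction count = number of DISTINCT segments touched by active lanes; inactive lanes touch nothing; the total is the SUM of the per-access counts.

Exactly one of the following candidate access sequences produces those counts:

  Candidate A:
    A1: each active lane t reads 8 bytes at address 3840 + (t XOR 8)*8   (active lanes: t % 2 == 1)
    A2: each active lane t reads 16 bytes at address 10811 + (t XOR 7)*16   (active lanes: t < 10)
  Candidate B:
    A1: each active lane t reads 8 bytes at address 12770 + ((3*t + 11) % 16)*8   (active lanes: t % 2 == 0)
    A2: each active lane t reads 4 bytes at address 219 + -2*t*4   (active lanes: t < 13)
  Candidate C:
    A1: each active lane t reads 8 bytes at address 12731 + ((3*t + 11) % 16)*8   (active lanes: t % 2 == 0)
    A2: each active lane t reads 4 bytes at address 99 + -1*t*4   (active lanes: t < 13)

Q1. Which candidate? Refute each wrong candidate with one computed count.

A: A1 gives 1 transaction, not 2
B: A2 gives 2 transactions, not 1
C: all counts match (2,1)

Answer: C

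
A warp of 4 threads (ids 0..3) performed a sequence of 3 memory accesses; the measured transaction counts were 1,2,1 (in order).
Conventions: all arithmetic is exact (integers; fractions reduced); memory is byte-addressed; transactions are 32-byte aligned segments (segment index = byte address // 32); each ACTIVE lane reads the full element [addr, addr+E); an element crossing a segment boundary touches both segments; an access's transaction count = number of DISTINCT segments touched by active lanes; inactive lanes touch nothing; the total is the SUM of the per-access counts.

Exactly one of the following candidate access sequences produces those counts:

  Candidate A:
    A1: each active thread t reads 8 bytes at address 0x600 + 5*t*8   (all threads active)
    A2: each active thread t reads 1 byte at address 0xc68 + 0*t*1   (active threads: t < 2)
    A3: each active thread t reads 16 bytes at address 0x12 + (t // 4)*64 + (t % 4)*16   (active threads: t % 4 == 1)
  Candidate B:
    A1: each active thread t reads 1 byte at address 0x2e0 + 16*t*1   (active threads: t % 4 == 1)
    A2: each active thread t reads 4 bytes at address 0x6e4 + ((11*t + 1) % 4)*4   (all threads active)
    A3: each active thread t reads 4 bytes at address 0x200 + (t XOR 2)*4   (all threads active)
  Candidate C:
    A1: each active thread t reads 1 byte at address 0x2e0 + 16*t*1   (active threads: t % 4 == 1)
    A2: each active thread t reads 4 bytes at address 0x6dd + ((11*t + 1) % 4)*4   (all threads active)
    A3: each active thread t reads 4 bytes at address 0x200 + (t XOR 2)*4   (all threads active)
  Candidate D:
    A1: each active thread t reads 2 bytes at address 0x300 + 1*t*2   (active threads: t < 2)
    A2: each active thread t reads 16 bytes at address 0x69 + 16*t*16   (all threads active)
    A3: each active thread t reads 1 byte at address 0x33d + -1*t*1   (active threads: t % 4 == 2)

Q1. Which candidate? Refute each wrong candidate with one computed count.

A: A1 gives 4 transactions, not 1
B: A2 gives 1 transaction, not 2
D: A2 gives 4 transactions, not 2
C: all counts match (1,2,1)

Answer: C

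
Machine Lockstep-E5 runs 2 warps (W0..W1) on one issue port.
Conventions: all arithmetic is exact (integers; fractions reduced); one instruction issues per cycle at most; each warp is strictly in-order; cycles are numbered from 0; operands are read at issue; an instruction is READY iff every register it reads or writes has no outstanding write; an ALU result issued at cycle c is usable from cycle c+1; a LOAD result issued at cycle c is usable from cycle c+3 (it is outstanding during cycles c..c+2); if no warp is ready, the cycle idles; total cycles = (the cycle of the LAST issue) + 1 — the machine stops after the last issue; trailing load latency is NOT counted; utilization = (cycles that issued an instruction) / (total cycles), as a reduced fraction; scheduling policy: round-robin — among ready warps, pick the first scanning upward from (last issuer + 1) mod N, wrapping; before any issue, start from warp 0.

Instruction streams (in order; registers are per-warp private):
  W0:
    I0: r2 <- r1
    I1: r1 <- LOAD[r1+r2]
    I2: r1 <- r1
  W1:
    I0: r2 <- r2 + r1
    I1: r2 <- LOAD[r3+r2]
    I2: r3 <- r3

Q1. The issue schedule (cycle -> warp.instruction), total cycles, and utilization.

cycle 0: W0.I0
cycle 1: W1.I0
cycle 2: W0.I1
cycle 3: W1.I1
cycle 4: W1.I2
cycle 5: W0.I2

Answer: 6 cycles, utilization 1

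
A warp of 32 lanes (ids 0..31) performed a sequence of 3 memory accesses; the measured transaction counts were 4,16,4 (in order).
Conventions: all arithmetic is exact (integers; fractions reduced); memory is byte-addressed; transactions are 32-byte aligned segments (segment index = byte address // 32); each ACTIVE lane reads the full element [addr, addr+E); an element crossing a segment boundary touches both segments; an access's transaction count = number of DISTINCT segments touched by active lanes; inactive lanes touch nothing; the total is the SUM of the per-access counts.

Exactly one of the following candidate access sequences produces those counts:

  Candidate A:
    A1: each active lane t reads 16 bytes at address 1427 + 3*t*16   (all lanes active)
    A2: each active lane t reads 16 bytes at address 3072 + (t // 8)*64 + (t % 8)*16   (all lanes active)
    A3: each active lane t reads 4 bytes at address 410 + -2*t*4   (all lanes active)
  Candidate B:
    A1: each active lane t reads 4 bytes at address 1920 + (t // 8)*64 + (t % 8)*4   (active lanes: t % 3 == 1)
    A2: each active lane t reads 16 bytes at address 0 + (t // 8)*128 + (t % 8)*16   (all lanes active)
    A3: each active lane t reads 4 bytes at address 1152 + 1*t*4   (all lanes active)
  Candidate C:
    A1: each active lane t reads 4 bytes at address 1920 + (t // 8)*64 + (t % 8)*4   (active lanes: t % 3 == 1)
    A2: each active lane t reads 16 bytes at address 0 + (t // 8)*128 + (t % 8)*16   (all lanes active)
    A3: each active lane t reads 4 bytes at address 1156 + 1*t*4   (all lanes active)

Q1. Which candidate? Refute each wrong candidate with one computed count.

A: A1 gives 48 transactions, not 4
C: A3 gives 5 transactions, not 4
B: all counts match (4,16,4)

Answer: B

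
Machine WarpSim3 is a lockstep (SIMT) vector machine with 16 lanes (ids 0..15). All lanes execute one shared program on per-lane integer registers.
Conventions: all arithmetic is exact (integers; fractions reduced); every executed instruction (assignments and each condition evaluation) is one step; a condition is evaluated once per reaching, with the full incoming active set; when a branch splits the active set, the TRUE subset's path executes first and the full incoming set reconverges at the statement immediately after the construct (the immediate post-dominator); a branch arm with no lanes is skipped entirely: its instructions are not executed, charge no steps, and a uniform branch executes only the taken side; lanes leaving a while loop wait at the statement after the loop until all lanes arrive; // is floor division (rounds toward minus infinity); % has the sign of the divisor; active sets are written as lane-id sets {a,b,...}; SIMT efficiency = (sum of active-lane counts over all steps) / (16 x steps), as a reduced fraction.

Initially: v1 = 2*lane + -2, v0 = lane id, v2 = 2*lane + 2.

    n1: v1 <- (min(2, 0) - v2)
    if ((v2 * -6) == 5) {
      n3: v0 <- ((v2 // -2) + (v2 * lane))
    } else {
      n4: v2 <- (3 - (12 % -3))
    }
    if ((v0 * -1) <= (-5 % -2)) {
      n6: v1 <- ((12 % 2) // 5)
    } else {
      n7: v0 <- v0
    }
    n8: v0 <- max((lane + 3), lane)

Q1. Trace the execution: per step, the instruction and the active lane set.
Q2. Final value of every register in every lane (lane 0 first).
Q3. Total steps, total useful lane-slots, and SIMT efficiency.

step 0: v1 <- (min(2, 0) - v2)       {0,1,2,3,4,5,6,7,8,9,10,11,12,13,14,15}
step 1: eval ((v2 * -6) == 5)        {0,1,2,3,4,5,6,7,8,9,10,11,12,13,14,15}
step 2: v2 <- (3 - (12 % -3))        {0,1,2,3,4,5,6,7,8,9,10,11,12,13,14,15}
step 3: eval ((v0 * -1) <= (-5 % -2)) {0,1,2,3,4,5,6,7,8,9,10,11,12,13,14,15}
step 4: v1 <- ((12 % 2) // 5)        {1,2,3,4,5,6,7,8,9,10,11,12,13,14,15}
step 5: v0 <- v0                     {0}
step 6: v0 <- max((lane + 3), lane)  {0,1,2,3,4,5,6,7,8,9,10,11,12,13,14,15}

Answer: 7 steps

v1: -2,0,0,0,0,0,0,0,0,0,0,0,0,0,0,0
v0: 3,4,5,6,7,8,9,10,11,12,13,14,15,16,17,18
v2: 3,3,3,3,3,3,3,3,3,3,3,3,3,3,3,3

steps = 7; useful = 96; efficiency = 96/112 = 6/7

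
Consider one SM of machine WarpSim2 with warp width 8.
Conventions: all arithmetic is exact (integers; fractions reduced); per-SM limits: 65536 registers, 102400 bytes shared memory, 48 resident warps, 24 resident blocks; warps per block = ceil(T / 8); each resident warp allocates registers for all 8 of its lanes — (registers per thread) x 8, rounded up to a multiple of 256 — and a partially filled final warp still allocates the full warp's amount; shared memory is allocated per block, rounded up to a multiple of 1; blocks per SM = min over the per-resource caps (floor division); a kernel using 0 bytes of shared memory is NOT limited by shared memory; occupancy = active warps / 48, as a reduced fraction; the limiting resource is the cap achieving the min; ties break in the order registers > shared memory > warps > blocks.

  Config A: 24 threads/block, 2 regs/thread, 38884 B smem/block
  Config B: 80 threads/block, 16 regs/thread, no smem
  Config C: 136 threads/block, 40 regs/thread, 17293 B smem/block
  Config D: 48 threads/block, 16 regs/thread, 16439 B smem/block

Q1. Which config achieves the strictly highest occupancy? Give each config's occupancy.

occupancies: A 1/8, B 5/6, C 17/24, D 3/4

Answer: B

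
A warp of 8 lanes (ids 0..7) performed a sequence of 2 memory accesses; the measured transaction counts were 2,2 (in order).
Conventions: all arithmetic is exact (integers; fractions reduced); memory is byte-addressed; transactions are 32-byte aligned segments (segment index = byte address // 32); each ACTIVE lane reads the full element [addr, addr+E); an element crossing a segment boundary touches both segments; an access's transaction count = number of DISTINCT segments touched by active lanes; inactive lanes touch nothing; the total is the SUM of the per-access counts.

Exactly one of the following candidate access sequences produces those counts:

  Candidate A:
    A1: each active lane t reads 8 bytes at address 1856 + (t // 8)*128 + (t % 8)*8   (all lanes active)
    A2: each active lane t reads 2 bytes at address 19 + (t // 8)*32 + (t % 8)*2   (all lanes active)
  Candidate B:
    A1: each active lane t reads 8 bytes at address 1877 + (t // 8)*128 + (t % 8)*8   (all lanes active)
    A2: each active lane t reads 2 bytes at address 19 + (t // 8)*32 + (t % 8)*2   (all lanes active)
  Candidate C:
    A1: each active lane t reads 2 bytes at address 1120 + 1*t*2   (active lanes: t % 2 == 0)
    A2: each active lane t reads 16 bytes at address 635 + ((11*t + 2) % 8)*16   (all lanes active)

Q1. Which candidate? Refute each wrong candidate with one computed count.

B: A1 gives 3 transactions, not 2
C: A1 gives 1 transaction, not 2
A: all counts match (2,2)

Answer: A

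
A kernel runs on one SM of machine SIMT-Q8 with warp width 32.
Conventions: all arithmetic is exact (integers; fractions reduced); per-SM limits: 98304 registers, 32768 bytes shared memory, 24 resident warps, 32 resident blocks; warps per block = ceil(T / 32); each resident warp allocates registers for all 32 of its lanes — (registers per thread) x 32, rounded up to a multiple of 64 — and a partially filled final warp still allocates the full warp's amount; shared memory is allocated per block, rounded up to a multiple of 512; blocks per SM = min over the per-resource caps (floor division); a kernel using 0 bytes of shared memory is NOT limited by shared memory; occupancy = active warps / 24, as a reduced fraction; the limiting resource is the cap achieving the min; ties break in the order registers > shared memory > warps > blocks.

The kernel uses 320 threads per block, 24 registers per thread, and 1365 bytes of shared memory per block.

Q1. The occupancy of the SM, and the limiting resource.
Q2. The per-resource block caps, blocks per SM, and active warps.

Answer: occupancy 5/6, limited by warps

registers: 12 blocks
shared memory: 21 blocks
warps: 2 blocks
blocks: 32 blocks

Answer: 2 blocks, 20 active warps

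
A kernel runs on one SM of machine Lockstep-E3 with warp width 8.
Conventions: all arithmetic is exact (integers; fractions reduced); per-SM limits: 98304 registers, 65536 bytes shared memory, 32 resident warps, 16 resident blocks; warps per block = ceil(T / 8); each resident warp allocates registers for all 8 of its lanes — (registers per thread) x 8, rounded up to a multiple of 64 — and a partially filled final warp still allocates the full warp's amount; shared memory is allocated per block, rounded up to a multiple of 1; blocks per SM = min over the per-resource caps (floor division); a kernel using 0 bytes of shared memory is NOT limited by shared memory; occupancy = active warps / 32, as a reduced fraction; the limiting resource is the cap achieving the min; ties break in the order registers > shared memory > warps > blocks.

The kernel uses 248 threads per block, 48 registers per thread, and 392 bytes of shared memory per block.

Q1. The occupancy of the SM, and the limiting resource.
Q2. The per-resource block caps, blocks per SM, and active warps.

Answer: occupancy 31/32, limited by warps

registers: 8 blocks
shared memory: 167 blocks
warps: 1 block
blocks: 16 blocks

Answer: 1 block, 31 active warps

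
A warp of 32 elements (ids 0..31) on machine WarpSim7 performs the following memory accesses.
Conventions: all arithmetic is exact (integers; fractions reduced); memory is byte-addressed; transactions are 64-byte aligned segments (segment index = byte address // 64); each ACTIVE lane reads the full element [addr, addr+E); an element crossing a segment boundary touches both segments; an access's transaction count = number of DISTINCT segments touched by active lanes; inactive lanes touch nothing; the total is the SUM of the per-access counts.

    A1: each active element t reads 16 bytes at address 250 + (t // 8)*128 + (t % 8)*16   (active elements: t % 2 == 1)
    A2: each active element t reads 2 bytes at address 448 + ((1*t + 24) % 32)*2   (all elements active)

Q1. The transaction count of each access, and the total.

A1: 8 transactions
A2: 1 transaction

Answer: 8,1; total 9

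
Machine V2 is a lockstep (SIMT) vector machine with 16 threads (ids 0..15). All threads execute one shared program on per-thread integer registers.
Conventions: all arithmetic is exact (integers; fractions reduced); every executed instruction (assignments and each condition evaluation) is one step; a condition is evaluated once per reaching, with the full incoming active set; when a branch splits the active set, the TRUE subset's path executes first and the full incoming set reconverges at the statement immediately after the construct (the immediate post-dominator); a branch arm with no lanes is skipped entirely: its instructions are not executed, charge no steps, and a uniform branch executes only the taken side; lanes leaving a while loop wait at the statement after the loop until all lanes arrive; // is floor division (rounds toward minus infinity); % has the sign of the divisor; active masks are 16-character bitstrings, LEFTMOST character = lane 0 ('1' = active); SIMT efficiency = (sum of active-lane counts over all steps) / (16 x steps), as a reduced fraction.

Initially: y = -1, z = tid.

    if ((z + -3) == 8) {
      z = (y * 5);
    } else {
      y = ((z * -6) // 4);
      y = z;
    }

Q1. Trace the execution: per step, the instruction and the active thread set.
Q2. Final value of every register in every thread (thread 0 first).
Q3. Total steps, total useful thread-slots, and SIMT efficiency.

step 0: eval ((z + -3) == 8)         1111111111111111
step 1: z <- (y * 5)                 0000000000010000
step 2: y <- ((z * -6) // 4)         1111111111101111
step 3: y <- z                       1111111111101111

Answer: 4 steps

y: 0,1,2,3,4,5,6,7,8,9,10,-1,12,13,14,15
z: 0,1,2,3,4,5,6,7,8,9,10,-5,12,13,14,15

steps = 4; useful = 47; efficiency = 47/64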